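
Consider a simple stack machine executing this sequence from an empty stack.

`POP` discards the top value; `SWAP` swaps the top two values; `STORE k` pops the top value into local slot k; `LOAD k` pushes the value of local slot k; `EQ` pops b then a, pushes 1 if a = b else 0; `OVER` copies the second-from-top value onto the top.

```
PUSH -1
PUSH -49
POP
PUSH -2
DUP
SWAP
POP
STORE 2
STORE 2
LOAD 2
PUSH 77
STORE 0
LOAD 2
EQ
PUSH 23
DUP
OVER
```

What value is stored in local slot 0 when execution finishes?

77

PUSH -1  -> -1
PUSH -49 -> -1 -49
POP      -> -1
PUSH -2  -> -1 -2
DUP      -> -1 -2 -2
SWAP     -> -1 -2 -2
POP      -> -1 -2
STORE 2  -> -1
STORE 2  -> (empty)
LOAD 2   -> -1
PUSH 77  -> -1 77
STORE 0  -> -1
LOAD 2   -> -1 -1
EQ       -> 1
PUSH 23  -> 1 23
DUP      -> 1 23 23
OVER     -> 1 23 23 23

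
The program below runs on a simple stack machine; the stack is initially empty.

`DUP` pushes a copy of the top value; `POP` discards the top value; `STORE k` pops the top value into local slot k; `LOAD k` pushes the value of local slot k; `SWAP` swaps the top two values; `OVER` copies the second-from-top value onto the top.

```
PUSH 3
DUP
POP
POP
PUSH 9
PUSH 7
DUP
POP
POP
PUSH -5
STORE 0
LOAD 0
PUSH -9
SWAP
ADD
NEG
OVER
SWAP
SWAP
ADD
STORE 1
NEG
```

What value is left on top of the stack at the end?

PUSH 3  → 3
DUP     → 3 3
POP     → 3
POP     → (empty)
PUSH 9  → 9
PUSH 7  → 9 7
DUP     → 9 7 7
POP     → 9 7
POP     → 9
PUSH -5 → 9 -5
STORE 0 → 9
LOAD 0  → 9 -5
PUSH -9 → 9 -5 -9
SWAP    → 9 -9 -5
ADD     → 9 -14
NEG     → 9 14
OVER    → 9 14 9
SWAP    → 9 9 14
SWAP    → 9 14 9
ADD     → 9 23
STORE 1 → 9
NEG     → -9

-9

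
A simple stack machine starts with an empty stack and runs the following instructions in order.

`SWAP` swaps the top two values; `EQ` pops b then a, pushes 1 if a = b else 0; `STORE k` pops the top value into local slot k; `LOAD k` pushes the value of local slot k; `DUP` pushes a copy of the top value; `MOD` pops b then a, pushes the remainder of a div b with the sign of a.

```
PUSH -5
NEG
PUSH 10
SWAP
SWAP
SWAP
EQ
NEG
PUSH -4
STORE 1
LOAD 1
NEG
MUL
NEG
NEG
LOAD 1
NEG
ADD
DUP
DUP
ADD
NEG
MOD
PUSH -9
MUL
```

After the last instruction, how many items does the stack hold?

1

PUSH -5 : -5
NEG     : 5
PUSH 10 : 5 10
SWAP    : 10 5
SWAP    : 5 10
SWAP    : 10 5
EQ      : 0
NEG     : 0
PUSH -4 : 0 -4
STORE 1 : 0
LOAD 1  : 0 -4
NEG     : 0 4
MUL     : 0
NEG     : 0
NEG     : 0
LOAD 1  : 0 -4
NEG     : 0 4
ADD     : 4
DUP     : 4 4
DUP     : 4 4 4
ADD     : 4 8
NEG     : 4 -8
MOD     : 4
PUSH -9 : 4 -9
MUL     : -36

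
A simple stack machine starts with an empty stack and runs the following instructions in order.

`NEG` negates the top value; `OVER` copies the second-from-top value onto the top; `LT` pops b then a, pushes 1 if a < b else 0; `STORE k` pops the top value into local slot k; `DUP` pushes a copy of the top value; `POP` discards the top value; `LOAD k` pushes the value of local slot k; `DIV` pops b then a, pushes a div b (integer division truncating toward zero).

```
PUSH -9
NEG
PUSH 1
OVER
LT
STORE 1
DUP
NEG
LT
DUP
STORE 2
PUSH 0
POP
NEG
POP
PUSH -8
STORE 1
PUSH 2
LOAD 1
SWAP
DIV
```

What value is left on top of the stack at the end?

PUSH -9  -9
NEG      9
PUSH 1   9 1
OVER     9 1 9
LT       9 1
STORE 1  9
DUP      9 9
NEG      9 -9
LT       0
DUP      0 0
STORE 2  0
PUSH 0   0 0
POP      0
NEG      0
POP      (empty)
PUSH -8  -8
STORE 1  (empty)
PUSH 2   2
LOAD 1   2 -8
SWAP     -8 2
DIV      -4

-4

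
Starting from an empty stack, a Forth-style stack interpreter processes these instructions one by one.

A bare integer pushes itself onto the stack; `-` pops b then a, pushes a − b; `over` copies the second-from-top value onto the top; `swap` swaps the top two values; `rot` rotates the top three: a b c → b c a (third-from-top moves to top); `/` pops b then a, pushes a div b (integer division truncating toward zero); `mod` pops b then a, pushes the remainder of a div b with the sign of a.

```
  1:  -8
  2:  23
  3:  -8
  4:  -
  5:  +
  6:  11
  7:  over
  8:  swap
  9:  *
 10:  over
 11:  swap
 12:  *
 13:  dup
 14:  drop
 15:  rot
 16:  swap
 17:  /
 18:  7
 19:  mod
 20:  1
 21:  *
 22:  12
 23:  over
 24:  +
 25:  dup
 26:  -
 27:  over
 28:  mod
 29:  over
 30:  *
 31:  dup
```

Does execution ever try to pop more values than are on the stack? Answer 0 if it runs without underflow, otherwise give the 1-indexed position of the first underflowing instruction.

15

-8   : -8
23   : -8 23
-8   : -8 23 -8
-    : -8 31
+    : 23
11   : 23 11
over : 23 11 23
swap : 23 23 11
*    : 23 253
over : 23 253 23
swap : 23 23 253
*    : 23 5819
dup  : 23 5819 5819
drop : 23 5819
rot  — needs 3 operands, stack has 2 → underflow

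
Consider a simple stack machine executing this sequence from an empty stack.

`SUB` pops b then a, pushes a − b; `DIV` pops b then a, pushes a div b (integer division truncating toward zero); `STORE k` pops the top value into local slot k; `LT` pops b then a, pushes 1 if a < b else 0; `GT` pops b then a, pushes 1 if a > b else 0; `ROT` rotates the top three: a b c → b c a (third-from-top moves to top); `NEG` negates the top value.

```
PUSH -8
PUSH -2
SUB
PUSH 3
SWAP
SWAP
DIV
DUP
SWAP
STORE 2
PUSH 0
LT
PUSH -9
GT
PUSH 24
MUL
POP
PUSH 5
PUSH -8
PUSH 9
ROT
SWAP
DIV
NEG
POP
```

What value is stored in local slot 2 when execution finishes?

PUSH -8 : -8
PUSH -2 : -8 -2
SUB     : -6
PUSH 3  : -6 3
SWAP    : 3 -6
SWAP    : -6 3
DIV     : -2
DUP     : -2 -2
SWAP    : -2 -2
STORE 2 : -2
PUSH 0  : -2 0
LT      : 1
PUSH -9 : 1 -9
GT      : 1
PUSH 24 : 1 24
MUL     : 24
POP     : (empty)
PUSH 5  : 5
PUSH -8 : 5 -8
PUSH 9  : 5 -8 9
ROT     : -8 9 5
SWAP    : -8 5 9
DIV     : -8 0
NEG     : -8 0
POP     : -8

-2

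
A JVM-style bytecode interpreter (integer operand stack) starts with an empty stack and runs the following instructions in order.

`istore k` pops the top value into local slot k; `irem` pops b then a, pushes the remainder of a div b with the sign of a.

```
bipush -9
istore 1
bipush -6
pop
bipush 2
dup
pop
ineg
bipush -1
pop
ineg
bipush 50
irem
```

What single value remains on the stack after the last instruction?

2

bipush -9  [-9]
istore 1   []
bipush -6  [-6]
pop        []
bipush 2   [2]
dup        [2, 2]
pop        [2]
ineg       [-2]
bipush -1  [-2, -1]
pop        [-2]
ineg       [2]
bipush 50  [2, 50]
irem       [2]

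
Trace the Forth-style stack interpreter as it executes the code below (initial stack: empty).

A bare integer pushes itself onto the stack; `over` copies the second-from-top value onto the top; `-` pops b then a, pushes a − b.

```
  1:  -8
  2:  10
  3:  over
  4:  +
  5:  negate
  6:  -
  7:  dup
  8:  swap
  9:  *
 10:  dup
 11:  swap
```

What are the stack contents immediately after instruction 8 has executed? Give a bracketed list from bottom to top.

[-6, -6]

-8     → -8
10     → -8 10
over   → -8 10 -8
+      → -8 2
negate → -8 -2
-      → -6
dup    → -6 -6
swap   → -6 -6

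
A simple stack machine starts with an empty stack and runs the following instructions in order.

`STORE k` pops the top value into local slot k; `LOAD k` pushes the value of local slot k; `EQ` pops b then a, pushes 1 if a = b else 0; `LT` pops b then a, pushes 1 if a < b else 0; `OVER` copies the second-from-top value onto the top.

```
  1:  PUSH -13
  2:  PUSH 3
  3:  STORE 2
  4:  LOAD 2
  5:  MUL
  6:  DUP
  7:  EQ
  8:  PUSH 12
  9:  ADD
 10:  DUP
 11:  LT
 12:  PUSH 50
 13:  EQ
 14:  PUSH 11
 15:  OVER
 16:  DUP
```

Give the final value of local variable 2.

3

PUSH -13 : [-13]
PUSH 3   : [-13, 3]
STORE 2  : [-13]
LOAD 2   : [-13, 3]
MUL      : [-39]
DUP      : [-39, -39]
EQ       : [1]
PUSH 12  : [1, 12]
ADD      : [13]
DUP      : [13, 13]
LT       : [0]
PUSH 50  : [0, 50]
EQ       : [0]
PUSH 11  : [0, 11]
OVER     : [0, 11, 0]
DUP      : [0, 11, 0, 0]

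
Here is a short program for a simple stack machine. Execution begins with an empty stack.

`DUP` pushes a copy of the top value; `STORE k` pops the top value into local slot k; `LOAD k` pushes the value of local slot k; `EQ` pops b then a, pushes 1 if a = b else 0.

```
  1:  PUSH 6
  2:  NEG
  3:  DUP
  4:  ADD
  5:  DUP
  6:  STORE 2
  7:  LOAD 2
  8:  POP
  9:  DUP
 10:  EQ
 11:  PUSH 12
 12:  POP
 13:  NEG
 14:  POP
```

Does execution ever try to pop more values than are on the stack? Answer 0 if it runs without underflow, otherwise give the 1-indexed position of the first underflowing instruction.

0

PUSH 6   6
NEG      -6
DUP      -6 -6
ADD      -12
DUP      -12 -12
STORE 2  -12
LOAD 2   -12 -12
POP      -12
DUP      -12 -12
EQ       1
PUSH 12  1 12
POP      1
NEG      -1
POP      (empty)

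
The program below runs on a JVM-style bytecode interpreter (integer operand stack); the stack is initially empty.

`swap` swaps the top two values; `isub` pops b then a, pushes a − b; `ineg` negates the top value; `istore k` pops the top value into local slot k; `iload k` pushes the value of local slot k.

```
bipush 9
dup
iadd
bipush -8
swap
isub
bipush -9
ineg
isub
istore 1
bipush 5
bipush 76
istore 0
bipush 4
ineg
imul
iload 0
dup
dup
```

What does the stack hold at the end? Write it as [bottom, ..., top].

bipush 9   [9]
dup        [9, 9]
iadd       [18]
bipush -8  [18, -8]
swap       [-8, 18]
isub       [-26]
bipush -9  [-26, -9]
ineg       [-26, 9]
isub       [-35]
istore 1   []
bipush 5   [5]
bipush 76  [5, 76]
istore 0   [5]
bipush 4   [5, 4]
ineg       [5, -4]
imul       [-20]
iload 0    [-20, 76]
dup        [-20, 76, 76]
dup        [-20, 76, 76, 76]

[-20, 76, 76, 76]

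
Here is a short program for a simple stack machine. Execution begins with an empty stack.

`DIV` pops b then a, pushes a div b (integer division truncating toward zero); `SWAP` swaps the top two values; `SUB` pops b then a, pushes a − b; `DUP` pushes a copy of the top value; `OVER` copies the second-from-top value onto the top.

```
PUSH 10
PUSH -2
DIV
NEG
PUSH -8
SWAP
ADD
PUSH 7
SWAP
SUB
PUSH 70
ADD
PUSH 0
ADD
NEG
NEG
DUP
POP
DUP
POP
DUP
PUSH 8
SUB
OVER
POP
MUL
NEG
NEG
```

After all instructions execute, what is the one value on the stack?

PUSH 10 : [10]
PUSH -2 : [10, -2]
DIV     : [-5]
NEG     : [5]
PUSH -8 : [5, -8]
SWAP    : [-8, 5]
ADD     : [-3]
PUSH 7  : [-3, 7]
SWAP    : [7, -3]
SUB     : [10]
PUSH 70 : [10, 70]
ADD     : [80]
PUSH 0  : [80, 0]
ADD     : [80]
NEG     : [-80]
NEG     : [80]
DUP     : [80, 80]
POP     : [80]
DUP     : [80, 80]
POP     : [80]
DUP     : [80, 80]
PUSH 8  : [80, 80, 8]
SUB     : [80, 72]
OVER    : [80, 72, 80]
POP     : [80, 72]
MUL     : [5760]
NEG     : [-5760]
NEG     : [5760]

5760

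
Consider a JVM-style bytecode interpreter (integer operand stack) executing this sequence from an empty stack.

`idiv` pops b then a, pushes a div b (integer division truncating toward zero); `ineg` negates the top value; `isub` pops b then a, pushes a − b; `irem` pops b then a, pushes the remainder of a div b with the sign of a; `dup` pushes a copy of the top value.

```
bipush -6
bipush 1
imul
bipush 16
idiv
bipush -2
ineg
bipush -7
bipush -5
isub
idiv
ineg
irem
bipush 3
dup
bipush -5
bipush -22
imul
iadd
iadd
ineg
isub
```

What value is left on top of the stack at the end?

bipush -6  -> -6
bipush 1   -> -6 1
imul       -> -6
bipush 16  -> -6 16
idiv       -> 0
bipush -2  -> 0 -2
ineg       -> 0 2
bipush -7  -> 0 2 -7
bipush -5  -> 0 2 -7 -5
isub       -> 0 2 -2
idiv       -> 0 -1
ineg       -> 0 1
irem       -> 0
bipush 3   -> 0 3
dup        -> 0 3 3
bipush -5  -> 0 3 3 -5
bipush -22 -> 0 3 3 -5 -22
imul       -> 0 3 3 110
iadd       -> 0 3 113
iadd       -> 0 116
ineg       -> 0 -116
isub       -> 116

116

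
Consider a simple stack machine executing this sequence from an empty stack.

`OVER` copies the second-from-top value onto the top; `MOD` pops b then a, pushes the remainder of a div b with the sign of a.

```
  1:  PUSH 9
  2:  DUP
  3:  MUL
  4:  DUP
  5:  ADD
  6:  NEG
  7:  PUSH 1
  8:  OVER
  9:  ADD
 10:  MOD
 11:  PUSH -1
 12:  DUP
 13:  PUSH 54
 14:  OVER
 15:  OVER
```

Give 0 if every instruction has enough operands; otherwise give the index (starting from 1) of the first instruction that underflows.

0

PUSH 9   [9]
DUP      [9, 9]
MUL      [81]
DUP      [81, 81]
ADD      [162]
NEG      [-162]
PUSH 1   [-162, 1]
OVER     [-162, 1, -162]
ADD      [-162, -161]
MOD      [-1]
PUSH -1  [-1, -1]
DUP      [-1, -1, -1]
PUSH 54  [-1, -1, -1, 54]
OVER     [-1, -1, -1, 54, -1]
OVER     [-1, -1, -1, 54, -1, 54]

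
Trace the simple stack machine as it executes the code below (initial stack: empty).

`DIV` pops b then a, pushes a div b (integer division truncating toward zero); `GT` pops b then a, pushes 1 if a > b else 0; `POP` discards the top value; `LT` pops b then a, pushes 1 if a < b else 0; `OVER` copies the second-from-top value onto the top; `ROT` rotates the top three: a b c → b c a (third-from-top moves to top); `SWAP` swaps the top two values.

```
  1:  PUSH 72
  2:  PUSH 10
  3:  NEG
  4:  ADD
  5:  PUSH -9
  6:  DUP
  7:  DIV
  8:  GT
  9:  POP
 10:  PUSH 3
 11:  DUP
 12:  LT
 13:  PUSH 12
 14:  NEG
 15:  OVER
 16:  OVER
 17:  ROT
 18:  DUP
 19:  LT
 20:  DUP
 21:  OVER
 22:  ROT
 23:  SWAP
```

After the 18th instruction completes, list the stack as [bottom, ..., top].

[0, 0, -12, -12, -12]

PUSH 72 : [72]
PUSH 10 : [72, 10]
NEG     : [72, -10]
ADD     : [62]
PUSH -9 : [62, -9]
DUP     : [62, -9, -9]
DIV     : [62, 1]
GT      : [1]
POP     : []
PUSH 3  : [3]
DUP     : [3, 3]
LT      : [0]
PUSH 12 : [0, 12]
NEG     : [0, -12]
OVER    : [0, -12, 0]
OVER    : [0, -12, 0, -12]
ROT     : [0, 0, -12, -12]
DUP     : [0, 0, -12, -12, -12]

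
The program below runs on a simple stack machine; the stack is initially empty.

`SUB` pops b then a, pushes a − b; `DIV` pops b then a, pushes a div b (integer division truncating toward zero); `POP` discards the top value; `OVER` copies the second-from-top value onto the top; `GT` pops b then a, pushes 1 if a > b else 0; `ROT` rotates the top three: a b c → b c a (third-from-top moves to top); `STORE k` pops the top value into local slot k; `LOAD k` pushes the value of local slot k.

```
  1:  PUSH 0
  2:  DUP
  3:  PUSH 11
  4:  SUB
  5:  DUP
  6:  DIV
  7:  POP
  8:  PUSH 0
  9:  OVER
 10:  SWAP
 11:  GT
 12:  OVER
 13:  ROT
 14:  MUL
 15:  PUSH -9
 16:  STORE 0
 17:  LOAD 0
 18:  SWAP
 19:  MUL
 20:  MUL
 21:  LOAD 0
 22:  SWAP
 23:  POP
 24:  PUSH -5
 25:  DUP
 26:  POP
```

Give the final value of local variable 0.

PUSH 0  -> 0
DUP     -> 0 0
PUSH 11 -> 0 0 11
SUB     -> 0 -11
DUP     -> 0 -11 -11
DIV     -> 0 1
POP     -> 0
PUSH 0  -> 0 0
OVER    -> 0 0 0
SWAP    -> 0 0 0
GT      -> 0 0
OVER    -> 0 0 0
ROT     -> 0 0 0
MUL     -> 0 0
PUSH -9 -> 0 0 -9
STORE 0 -> 0 0
LOAD 0  -> 0 0 -9
SWAP    -> 0 -9 0
MUL     -> 0 0
MUL     -> 0
LOAD 0  -> 0 -9
SWAP    -> -9 0
POP     -> -9
PUSH -5 -> -9 -5
DUP     -> -9 -5 -5
POP     -> -9 -5

-9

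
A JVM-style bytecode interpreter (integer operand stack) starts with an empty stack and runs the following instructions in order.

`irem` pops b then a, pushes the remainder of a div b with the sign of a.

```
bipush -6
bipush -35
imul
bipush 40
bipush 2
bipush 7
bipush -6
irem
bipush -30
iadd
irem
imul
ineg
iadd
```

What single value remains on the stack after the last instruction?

bipush -6  : [-6]
bipush -35 : [-6, -35]
imul       : [210]
bipush 40  : [210, 40]
bipush 2   : [210, 40, 2]
bipush 7   : [210, 40, 2, 7]
bipush -6  : [210, 40, 2, 7, -6]
irem       : [210, 40, 2, 1]
bipush -30 : [210, 40, 2, 1, -30]
iadd       : [210, 40, 2, -29]
irem       : [210, 40, 2]
imul       : [210, 80]
ineg       : [210, -80]
iadd       : [130]

130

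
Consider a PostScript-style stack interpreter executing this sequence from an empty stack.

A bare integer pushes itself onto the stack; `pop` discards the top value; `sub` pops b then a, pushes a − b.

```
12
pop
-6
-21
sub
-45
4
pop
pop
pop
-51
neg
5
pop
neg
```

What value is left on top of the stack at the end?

-51

12  -> [12]
pop -> []
-6  -> [-6]
-21 -> [-6, -21]
sub -> [15]
-45 -> [15, -45]
4   -> [15, -45, 4]
pop -> [15, -45]
pop -> [15]
pop -> []
-51 -> [-51]
neg -> [51]
5   -> [51, 5]
pop -> [51]
neg -> [-51]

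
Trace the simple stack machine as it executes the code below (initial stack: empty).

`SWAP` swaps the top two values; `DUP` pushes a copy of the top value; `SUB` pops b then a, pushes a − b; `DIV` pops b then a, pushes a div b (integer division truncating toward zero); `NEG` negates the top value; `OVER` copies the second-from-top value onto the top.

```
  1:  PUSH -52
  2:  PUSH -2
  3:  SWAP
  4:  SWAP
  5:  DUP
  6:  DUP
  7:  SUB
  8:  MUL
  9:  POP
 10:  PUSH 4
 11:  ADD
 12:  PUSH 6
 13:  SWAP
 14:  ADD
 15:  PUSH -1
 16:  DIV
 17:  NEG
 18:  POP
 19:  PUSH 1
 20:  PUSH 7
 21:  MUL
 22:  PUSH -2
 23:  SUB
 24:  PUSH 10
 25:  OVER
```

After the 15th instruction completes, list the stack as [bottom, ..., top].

[-42, -1]

PUSH -52 : [-52]
PUSH -2  : [-52, -2]
SWAP     : [-2, -52]
SWAP     : [-52, -2]
DUP      : [-52, -2, -2]
DUP      : [-52, -2, -2, -2]
SUB      : [-52, -2, 0]
MUL      : [-52, 0]
POP      : [-52]
PUSH 4   : [-52, 4]
ADD      : [-48]
PUSH 6   : [-48, 6]
SWAP     : [6, -48]
ADD      : [-42]
PUSH -1  : [-42, -1]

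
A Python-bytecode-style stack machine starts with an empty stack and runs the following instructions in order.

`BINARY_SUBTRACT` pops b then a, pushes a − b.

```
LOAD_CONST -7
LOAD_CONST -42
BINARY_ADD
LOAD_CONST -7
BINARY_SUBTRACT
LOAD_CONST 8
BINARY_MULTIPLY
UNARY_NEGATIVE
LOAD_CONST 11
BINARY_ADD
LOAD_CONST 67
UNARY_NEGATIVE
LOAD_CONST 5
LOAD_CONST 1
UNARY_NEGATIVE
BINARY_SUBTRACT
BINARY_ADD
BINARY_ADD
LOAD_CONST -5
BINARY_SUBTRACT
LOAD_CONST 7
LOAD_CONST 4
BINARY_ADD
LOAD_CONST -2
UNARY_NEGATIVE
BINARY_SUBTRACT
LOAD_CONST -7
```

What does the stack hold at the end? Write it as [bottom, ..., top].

[291, 9, -7]

LOAD_CONST -7   : -7
LOAD_CONST -42  : -7 -42
BINARY_ADD      : -49
LOAD_CONST -7   : -49 -7
BINARY_SUBTRACT : -42
LOAD_CONST 8    : -42 8
BINARY_MULTIPLY : -336
UNARY_NEGATIVE  : 336
LOAD_CONST 11   : 336 11
BINARY_ADD      : 347
LOAD_CONST 67   : 347 67
UNARY_NEGATIVE  : 347 -67
LOAD_CONST 5    : 347 -67 5
LOAD_CONST 1    : 347 -67 5 1
UNARY_NEGATIVE  : 347 -67 5 -1
BINARY_SUBTRACT : 347 -67 6
BINARY_ADD      : 347 -61
BINARY_ADD      : 286
LOAD_CONST -5   : 286 -5
BINARY_SUBTRACT : 291
LOAD_CONST 7    : 291 7
LOAD_CONST 4    : 291 7 4
BINARY_ADD      : 291 11
LOAD_CONST -2   : 291 11 -2
UNARY_NEGATIVE  : 291 11 2
BINARY_SUBTRACT : 291 9
LOAD_CONST -7   : 291 9 -7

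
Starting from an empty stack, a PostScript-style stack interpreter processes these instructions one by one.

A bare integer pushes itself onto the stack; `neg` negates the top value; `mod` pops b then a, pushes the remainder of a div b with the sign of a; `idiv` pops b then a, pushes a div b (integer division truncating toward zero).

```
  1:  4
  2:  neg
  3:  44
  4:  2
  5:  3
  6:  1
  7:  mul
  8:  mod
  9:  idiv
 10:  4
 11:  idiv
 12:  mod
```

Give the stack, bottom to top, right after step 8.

4    [4]
neg  [-4]
44   [-4, 44]
2    [-4, 44, 2]
3    [-4, 44, 2, 3]
1    [-4, 44, 2, 3, 1]
mul  [-4, 44, 2, 3]
mod  [-4, 44, 2]

[-4, 44, 2]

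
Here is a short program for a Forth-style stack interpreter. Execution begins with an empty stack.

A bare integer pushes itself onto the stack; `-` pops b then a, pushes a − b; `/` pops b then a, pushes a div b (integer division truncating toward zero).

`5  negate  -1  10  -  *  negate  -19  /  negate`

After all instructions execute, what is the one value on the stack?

-2

5      : [5]
negate : [-5]
-1     : [-5, -1]
10     : [-5, -1, 10]
-      : [-5, -11]
*      : [55]
negate : [-55]
-19    : [-55, -19]
/      : [2]
negate : [-2]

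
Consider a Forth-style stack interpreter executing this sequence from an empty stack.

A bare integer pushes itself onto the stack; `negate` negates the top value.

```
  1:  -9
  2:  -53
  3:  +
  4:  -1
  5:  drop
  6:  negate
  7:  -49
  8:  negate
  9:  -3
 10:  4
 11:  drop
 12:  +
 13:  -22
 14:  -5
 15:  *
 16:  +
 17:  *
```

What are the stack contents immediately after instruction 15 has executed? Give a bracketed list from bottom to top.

[62, 46, 110]

-9     : [-9]
-53    : [-9, -53]
+      : [-62]
-1     : [-62, -1]
drop   : [-62]
negate : [62]
-49    : [62, -49]
negate : [62, 49]
-3     : [62, 49, -3]
4      : [62, 49, -3, 4]
drop   : [62, 49, -3]
+      : [62, 46]
-22    : [62, 46, -22]
-5     : [62, 46, -22, -5]
*      : [62, 46, 110]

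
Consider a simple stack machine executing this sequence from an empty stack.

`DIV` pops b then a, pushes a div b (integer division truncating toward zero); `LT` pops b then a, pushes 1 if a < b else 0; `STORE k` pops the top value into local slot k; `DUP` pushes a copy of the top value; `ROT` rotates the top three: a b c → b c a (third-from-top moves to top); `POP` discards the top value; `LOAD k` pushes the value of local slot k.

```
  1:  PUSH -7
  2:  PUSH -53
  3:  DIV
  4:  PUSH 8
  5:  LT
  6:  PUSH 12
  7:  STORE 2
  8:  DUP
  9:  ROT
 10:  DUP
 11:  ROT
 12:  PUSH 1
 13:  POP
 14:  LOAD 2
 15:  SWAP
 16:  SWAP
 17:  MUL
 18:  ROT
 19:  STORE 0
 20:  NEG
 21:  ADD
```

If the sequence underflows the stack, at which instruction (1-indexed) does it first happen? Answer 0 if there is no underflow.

9

PUSH -7  : [-7]
PUSH -53 : [-7, -53]
DIV      : [0]
PUSH 8   : [0, 8]
LT       : [1]
PUSH 12  : [1, 12]
STORE 2  : [1]
DUP      : [1, 1]
ROT  — needs 3 operands, stack has 2 → underflow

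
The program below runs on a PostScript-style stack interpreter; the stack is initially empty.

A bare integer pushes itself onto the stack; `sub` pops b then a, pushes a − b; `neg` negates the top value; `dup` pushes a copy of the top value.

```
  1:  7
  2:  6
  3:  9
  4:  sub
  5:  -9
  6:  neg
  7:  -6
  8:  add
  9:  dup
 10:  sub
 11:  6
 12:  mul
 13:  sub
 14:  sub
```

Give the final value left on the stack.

10

7    7
6    7 6
9    7 6 9
sub  7 -3
-9   7 -3 -9
neg  7 -3 9
-6   7 -3 9 -6
add  7 -3 3
dup  7 -3 3 3
sub  7 -3 0
6    7 -3 0 6
mul  7 -3 0
sub  7 -3
sub  10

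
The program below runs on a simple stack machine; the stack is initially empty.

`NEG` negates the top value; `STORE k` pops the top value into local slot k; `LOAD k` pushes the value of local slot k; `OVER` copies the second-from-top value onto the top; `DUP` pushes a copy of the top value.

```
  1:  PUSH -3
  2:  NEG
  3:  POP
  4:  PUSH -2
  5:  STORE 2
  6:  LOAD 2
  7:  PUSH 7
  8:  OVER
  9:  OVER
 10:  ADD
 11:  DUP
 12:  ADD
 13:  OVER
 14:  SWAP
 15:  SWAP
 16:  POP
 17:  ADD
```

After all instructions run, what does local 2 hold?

-2

PUSH -3 → [-3]
NEG     → [3]
POP     → []
PUSH -2 → [-2]
STORE 2 → []
LOAD 2  → [-2]
PUSH 7  → [-2, 7]
OVER    → [-2, 7, -2]
OVER    → [-2, 7, -2, 7]
ADD     → [-2, 7, 5]
DUP     → [-2, 7, 5, 5]
ADD     → [-2, 7, 10]
OVER    → [-2, 7, 10, 7]
SWAP    → [-2, 7, 7, 10]
SWAP    → [-2, 7, 10, 7]
POP     → [-2, 7, 10]
ADD     → [-2, 17]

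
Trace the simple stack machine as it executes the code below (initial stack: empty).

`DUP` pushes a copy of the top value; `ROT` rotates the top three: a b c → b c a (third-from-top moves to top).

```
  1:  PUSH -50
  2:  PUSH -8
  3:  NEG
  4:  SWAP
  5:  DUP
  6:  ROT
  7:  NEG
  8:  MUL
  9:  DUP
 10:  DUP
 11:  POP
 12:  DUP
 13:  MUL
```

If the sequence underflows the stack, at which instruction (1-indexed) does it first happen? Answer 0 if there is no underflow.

PUSH -50  -50
PUSH -8   -50 -8
NEG       -50 8
SWAP      8 -50
DUP       8 -50 -50
ROT       -50 -50 8
NEG       -50 -50 -8
MUL       -50 400
DUP       -50 400 400
DUP       -50 400 400 400
POP       -50 400 400
DUP       -50 400 400 400
MUL       -50 400 160000

0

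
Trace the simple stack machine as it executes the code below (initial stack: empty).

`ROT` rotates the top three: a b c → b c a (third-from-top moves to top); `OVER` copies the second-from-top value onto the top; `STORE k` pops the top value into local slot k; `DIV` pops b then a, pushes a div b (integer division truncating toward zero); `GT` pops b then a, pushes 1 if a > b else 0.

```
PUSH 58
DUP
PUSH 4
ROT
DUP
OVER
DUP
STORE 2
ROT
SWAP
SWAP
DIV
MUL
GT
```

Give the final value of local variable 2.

PUSH 58 : 58
DUP     : 58 58
PUSH 4  : 58 58 4
ROT     : 58 4 58
DUP     : 58 4 58 58
OVER    : 58 4 58 58 58
DUP     : 58 4 58 58 58 58
STORE 2 : 58 4 58 58 58
ROT     : 58 4 58 58 58
SWAP    : 58 4 58 58 58
SWAP    : 58 4 58 58 58
DIV     : 58 4 58 1
MUL     : 58 4 58
GT      : 58 0

58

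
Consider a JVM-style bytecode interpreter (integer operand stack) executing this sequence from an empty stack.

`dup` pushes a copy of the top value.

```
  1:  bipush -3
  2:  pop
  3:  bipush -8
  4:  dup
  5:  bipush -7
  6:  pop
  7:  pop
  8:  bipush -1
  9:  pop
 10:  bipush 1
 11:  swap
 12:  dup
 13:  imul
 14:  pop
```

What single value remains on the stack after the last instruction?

1

bipush -3 : [-3]
pop       : []
bipush -8 : [-8]
dup       : [-8, -8]
bipush -7 : [-8, -8, -7]
pop       : [-8, -8]
pop       : [-8]
bipush -1 : [-8, -1]
pop       : [-8]
bipush 1  : [-8, 1]
swap      : [1, -8]
dup       : [1, -8, -8]
imul      : [1, 64]
pop       : [1]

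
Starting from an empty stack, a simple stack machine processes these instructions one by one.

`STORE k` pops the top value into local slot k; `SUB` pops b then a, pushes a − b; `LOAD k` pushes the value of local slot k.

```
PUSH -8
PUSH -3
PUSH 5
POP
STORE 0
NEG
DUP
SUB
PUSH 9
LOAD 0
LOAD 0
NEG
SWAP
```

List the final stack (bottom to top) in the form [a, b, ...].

[0, 9, 3, -3]

PUSH -8 -> [-8]
PUSH -3 -> [-8, -3]
PUSH 5  -> [-8, -3, 5]
POP     -> [-8, -3]
STORE 0 -> [-8]
NEG     -> [8]
DUP     -> [8, 8]
SUB     -> [0]
PUSH 9  -> [0, 9]
LOAD 0  -> [0, 9, -3]
LOAD 0  -> [0, 9, -3, -3]
NEG     -> [0, 9, -3, 3]
SWAP    -> [0, 9, 3, -3]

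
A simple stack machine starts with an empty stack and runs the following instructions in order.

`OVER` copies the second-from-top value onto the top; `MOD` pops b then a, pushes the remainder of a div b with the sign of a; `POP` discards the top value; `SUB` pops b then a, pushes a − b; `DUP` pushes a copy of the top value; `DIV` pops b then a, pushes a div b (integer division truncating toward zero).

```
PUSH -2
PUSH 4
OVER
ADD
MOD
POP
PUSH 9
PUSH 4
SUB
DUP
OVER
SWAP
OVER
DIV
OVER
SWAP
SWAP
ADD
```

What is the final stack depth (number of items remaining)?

3

PUSH -2 → [-2]
PUSH 4  → [-2, 4]
OVER    → [-2, 4, -2]
ADD     → [-2, 2]
MOD     → [0]
POP     → []
PUSH 9  → [9]
PUSH 4  → [9, 4]
SUB     → [5]
DUP     → [5, 5]
OVER    → [5, 5, 5]
SWAP    → [5, 5, 5]
OVER    → [5, 5, 5, 5]
DIV     → [5, 5, 1]
OVER    → [5, 5, 1, 5]
SWAP    → [5, 5, 5, 1]
SWAP    → [5, 5, 1, 5]
ADD     → [5, 5, 6]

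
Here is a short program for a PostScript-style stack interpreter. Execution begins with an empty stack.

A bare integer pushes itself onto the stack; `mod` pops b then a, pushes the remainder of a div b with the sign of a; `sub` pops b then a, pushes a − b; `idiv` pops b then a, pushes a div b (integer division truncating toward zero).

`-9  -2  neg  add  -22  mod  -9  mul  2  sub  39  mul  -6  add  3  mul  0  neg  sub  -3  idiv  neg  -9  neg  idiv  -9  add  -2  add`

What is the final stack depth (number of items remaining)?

-9   : [-9]
-2   : [-9, -2]
neg  : [-9, 2]
add  : [-7]
-22  : [-7, -22]
mod  : [-7]
-9   : [-7, -9]
mul  : [63]
2    : [63, 2]
sub  : [61]
39   : [61, 39]
mul  : [2379]
-6   : [2379, -6]
add  : [2373]
3    : [2373, 3]
mul  : [7119]
0    : [7119, 0]
neg  : [7119, 0]
sub  : [7119]
-3   : [7119, -3]
idiv : [-2373]
neg  : [2373]
-9   : [2373, -9]
neg  : [2373, 9]
idiv : [263]
-9   : [263, -9]
add  : [254]
-2   : [254, -2]
add  : [252]

1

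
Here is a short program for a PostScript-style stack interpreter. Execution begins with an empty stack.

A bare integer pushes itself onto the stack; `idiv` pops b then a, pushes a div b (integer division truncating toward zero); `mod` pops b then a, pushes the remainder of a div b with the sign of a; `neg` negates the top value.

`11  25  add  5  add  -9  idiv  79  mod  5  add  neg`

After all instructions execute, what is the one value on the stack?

11   → [11]
25   → [11, 25]
add  → [36]
5    → [36, 5]
add  → [41]
-9   → [41, -9]
idiv → [-4]
79   → [-4, 79]
mod  → [-4]
5    → [-4, 5]
add  → [1]
neg  → [-1]

-1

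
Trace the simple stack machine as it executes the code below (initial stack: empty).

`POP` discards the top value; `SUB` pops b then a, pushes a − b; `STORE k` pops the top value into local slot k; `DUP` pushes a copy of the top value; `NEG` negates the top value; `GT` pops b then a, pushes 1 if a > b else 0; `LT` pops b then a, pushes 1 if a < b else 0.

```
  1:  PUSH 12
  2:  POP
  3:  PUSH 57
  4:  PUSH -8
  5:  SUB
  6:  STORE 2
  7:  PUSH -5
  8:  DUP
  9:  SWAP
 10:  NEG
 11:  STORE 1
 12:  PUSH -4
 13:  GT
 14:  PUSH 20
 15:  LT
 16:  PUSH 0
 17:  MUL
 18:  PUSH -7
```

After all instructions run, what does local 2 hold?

PUSH 12 → [12]
POP     → []
PUSH 57 → [57]
PUSH -8 → [57, -8]
SUB     → [65]
STORE 2 → []
PUSH -5 → [-5]
DUP     → [-5, -5]
SWAP    → [-5, -5]
NEG     → [-5, 5]
STORE 1 → [-5]
PUSH -4 → [-5, -4]
GT      → [0]
PUSH 20 → [0, 20]
LT      → [1]
PUSH 0  → [1, 0]
MUL     → [0]
PUSH -7 → [0, -7]

65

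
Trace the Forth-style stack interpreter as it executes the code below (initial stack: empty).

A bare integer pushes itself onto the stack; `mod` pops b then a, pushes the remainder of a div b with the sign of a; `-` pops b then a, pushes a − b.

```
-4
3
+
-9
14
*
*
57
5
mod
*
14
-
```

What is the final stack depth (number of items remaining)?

-4  : [-4]
3   : [-4, 3]
+   : [-1]
-9  : [-1, -9]
14  : [-1, -9, 14]
*   : [-1, -126]
*   : [126]
57  : [126, 57]
5   : [126, 57, 5]
mod : [126, 2]
*   : [252]
14  : [252, 14]
-   : [238]

1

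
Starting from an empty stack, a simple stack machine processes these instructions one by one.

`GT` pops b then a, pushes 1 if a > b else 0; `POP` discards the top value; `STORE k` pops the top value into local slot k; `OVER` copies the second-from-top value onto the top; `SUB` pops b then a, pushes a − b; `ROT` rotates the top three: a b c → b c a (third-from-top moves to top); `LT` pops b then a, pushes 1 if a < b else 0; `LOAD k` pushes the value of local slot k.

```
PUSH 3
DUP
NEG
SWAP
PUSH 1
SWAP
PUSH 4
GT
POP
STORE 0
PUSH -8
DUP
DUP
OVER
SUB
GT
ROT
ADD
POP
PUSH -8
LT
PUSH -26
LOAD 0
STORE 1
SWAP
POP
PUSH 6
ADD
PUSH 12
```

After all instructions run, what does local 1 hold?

1

PUSH 3    3
DUP       3 3
NEG       3 -3
SWAP      -3 3
PUSH 1    -3 3 1
SWAP      -3 1 3
PUSH 4    -3 1 3 4
GT        -3 1 0
POP       -3 1
STORE 0   -3
PUSH -8   -3 -8
DUP       -3 -8 -8
DUP       -3 -8 -8 -8
OVER      -3 -8 -8 -8 -8
SUB       -3 -8 -8 0
GT        -3 -8 0
ROT       -8 0 -3
ADD       -8 -3
POP       -8
PUSH -8   -8 -8
LT        0
PUSH -26  0 -26
LOAD 0    0 -26 1
STORE 1   0 -26
SWAP      -26 0
POP       -26
PUSH 6    -26 6
ADD       -20
PUSH 12   -20 12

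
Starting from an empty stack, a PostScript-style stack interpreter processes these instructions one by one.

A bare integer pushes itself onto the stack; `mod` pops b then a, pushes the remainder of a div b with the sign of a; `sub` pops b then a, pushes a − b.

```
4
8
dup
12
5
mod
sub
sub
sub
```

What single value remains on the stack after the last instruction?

4   → [4]
8   → [4, 8]
dup → [4, 8, 8]
12  → [4, 8, 8, 12]
5   → [4, 8, 8, 12, 5]
mod → [4, 8, 8, 2]
sub → [4, 8, 6]
sub → [4, 2]
sub → [2]

2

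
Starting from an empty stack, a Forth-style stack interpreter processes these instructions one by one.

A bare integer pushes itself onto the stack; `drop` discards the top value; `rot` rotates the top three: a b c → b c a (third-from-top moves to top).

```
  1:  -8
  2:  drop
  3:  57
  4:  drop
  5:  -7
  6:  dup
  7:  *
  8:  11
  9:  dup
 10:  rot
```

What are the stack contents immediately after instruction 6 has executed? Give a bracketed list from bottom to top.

-8   → [-8]
drop → []
57   → [57]
drop → []
-7   → [-7]
dup  → [-7, -7]

[-7, -7]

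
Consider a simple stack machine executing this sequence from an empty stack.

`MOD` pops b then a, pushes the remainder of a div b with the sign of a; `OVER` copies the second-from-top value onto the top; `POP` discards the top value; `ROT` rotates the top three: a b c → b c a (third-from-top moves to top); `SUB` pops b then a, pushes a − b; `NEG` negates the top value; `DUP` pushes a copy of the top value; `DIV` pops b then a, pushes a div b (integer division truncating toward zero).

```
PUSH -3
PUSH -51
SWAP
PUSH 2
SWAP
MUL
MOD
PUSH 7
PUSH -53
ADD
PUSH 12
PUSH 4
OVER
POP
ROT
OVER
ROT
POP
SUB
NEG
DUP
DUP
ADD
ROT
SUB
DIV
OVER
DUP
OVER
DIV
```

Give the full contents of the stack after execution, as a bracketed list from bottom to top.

PUSH -3   -3
PUSH -51  -3 -51
SWAP      -51 -3
PUSH 2    -51 -3 2
SWAP      -51 2 -3
MUL       -51 -6
MOD       -3
PUSH 7    -3 7
PUSH -53  -3 7 -53
ADD       -3 -46
PUSH 12   -3 -46 12
PUSH 4    -3 -46 12 4
OVER      -3 -46 12 4 12
POP       -3 -46 12 4
ROT       -3 12 4 -46
OVER      -3 12 4 -46 4
ROT       -3 12 -46 4 4
POP       -3 12 -46 4
SUB       -3 12 -50
NEG       -3 12 50
DUP       -3 12 50 50
DUP       -3 12 50 50 50
ADD       -3 12 50 100
ROT       -3 50 100 12
SUB       -3 50 88
DIV       -3 0
OVER      -3 0 -3
DUP       -3 0 -3 -3
OVER      -3 0 -3 -3 -3
DIV       -3 0 -3 1

[-3, 0, -3, 1]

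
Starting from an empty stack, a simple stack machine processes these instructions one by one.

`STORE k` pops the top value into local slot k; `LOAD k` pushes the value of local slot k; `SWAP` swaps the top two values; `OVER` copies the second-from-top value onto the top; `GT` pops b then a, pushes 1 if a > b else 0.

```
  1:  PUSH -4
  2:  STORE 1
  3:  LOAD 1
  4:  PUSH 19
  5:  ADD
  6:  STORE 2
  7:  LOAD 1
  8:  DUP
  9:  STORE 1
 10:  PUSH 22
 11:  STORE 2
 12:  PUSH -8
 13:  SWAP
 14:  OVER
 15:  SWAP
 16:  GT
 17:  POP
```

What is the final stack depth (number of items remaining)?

1

PUSH -4 → -4
STORE 1 → (empty)
LOAD 1  → -4
PUSH 19 → -4 19
ADD     → 15
STORE 2 → (empty)
LOAD 1  → -4
DUP     → -4 -4
STORE 1 → -4
PUSH 22 → -4 22
STORE 2 → -4
PUSH -8 → -4 -8
SWAP    → -8 -4
OVER    → -8 -4 -8
SWAP    → -8 -8 -4
GT      → -8 0
POP     → -8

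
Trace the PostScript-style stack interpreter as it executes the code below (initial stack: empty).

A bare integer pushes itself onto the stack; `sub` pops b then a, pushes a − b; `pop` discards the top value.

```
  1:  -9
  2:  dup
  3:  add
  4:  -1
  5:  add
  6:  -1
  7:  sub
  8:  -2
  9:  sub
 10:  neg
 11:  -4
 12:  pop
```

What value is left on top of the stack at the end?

16

-9   [-9]
dup  [-9, -9]
add  [-18]
-1   [-18, -1]
add  [-19]
-1   [-19, -1]
sub  [-18]
-2   [-18, -2]
sub  [-16]
neg  [16]
-4   [16, -4]
pop  [16]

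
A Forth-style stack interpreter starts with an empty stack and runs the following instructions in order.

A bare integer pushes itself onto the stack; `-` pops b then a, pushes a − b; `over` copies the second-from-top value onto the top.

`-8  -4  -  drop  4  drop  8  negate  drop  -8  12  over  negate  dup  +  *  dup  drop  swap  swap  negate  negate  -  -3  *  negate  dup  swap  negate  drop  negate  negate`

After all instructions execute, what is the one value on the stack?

-600

-8     -> -8
-4     -> -8 -4
-      -> -4
drop   -> (empty)
4      -> 4
drop   -> (empty)
8      -> 8
negate -> -8
drop   -> (empty)
-8     -> -8
12     -> -8 12
over   -> -8 12 -8
negate -> -8 12 8
dup    -> -8 12 8 8
+      -> -8 12 16
*      -> -8 192
dup    -> -8 192 192
drop   -> -8 192
swap   -> 192 -8
swap   -> -8 192
negate -> -8 -192
negate -> -8 192
-      -> -200
-3     -> -200 -3
*      -> 600
negate -> -600
dup    -> -600 -600
swap   -> -600 -600
negate -> -600 600
drop   -> -600
negate -> 600
negate -> -600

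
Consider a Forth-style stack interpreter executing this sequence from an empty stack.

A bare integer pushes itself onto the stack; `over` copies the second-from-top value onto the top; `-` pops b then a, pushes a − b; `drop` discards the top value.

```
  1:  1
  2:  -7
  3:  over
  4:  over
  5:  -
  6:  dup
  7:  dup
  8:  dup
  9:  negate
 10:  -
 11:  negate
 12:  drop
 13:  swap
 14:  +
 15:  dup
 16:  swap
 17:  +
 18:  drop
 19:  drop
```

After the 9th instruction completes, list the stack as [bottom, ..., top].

1      -> [1]
-7     -> [1, -7]
over   -> [1, -7, 1]
over   -> [1, -7, 1, -7]
-      -> [1, -7, 8]
dup    -> [1, -7, 8, 8]
dup    -> [1, -7, 8, 8, 8]
dup    -> [1, -7, 8, 8, 8, 8]
negate -> [1, -7, 8, 8, 8, -8]

[1, -7, 8, 8, 8, -8]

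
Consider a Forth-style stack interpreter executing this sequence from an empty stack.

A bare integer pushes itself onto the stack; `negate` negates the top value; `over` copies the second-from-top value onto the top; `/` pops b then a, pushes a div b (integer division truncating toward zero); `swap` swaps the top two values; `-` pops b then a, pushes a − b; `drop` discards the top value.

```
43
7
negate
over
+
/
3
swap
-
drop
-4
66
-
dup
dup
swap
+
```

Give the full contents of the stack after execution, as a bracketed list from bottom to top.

43     → [43]
7      → [43, 7]
negate → [43, -7]
over   → [43, -7, 43]
+      → [43, 36]
/      → [1]
3      → [1, 3]
swap   → [3, 1]
-      → [2]
drop   → []
-4     → [-4]
66     → [-4, 66]
-      → [-70]
dup    → [-70, -70]
dup    → [-70, -70, -70]
swap   → [-70, -70, -70]
+      → [-70, -140]

[-70, -140]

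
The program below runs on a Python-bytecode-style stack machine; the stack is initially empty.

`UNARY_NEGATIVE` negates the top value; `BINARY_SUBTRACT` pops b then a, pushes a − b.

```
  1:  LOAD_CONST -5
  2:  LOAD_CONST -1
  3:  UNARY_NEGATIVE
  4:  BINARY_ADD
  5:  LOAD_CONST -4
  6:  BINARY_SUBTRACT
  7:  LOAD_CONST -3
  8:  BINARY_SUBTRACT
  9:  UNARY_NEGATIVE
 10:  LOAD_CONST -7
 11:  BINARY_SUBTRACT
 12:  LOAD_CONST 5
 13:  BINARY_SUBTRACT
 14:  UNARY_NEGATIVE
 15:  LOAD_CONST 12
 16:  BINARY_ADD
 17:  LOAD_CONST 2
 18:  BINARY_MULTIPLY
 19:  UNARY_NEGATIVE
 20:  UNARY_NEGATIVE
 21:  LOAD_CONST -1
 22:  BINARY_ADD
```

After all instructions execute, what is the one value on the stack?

25

LOAD_CONST -5   : -5
LOAD_CONST -1   : -5 -1
UNARY_NEGATIVE  : -5 1
BINARY_ADD      : -4
LOAD_CONST -4   : -4 -4
BINARY_SUBTRACT : 0
LOAD_CONST -3   : 0 -3
BINARY_SUBTRACT : 3
UNARY_NEGATIVE  : -3
LOAD_CONST -7   : -3 -7
BINARY_SUBTRACT : 4
LOAD_CONST 5    : 4 5
BINARY_SUBTRACT : -1
UNARY_NEGATIVE  : 1
LOAD_CONST 12   : 1 12
BINARY_ADD      : 13
LOAD_CONST 2    : 13 2
BINARY_MULTIPLY : 26
UNARY_NEGATIVE  : -26
UNARY_NEGATIVE  : 26
LOAD_CONST -1   : 26 -1
BINARY_ADD      : 25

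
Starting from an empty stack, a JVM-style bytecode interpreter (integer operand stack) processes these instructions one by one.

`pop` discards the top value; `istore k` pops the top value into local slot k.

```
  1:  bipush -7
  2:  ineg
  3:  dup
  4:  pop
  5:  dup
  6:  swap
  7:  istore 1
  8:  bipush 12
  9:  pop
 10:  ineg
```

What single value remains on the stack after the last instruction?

-7

bipush -7 → -7
ineg      → 7
dup       → 7 7
pop       → 7
dup       → 7 7
swap      → 7 7
istore 1  → 7
bipush 12 → 7 12
pop       → 7
ineg      → -7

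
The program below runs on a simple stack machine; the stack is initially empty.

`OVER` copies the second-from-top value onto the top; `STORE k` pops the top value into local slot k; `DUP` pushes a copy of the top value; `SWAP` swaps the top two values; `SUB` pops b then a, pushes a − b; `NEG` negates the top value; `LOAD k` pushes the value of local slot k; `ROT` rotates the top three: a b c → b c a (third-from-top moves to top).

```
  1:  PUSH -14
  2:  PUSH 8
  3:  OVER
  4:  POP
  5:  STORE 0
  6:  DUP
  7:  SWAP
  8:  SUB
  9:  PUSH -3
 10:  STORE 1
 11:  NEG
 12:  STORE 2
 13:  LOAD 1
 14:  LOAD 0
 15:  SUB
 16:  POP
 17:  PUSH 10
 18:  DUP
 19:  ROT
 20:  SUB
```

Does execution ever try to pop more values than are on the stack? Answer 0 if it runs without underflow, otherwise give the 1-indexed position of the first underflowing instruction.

19

PUSH -14  [-14]
PUSH 8    [-14, 8]
OVER      [-14, 8, -14]
POP       [-14, 8]
STORE 0   [-14]
DUP       [-14, -14]
SWAP      [-14, -14]
SUB       [0]
PUSH -3   [0, -3]
STORE 1   [0]
NEG       [0]
STORE 2   []
LOAD 1    [-3]
LOAD 0    [-3, 8]
SUB       [-11]
POP       []
PUSH 10   [10]
DUP       [10, 10]
ROT  — needs 3 operands, stack has 2 → underflow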